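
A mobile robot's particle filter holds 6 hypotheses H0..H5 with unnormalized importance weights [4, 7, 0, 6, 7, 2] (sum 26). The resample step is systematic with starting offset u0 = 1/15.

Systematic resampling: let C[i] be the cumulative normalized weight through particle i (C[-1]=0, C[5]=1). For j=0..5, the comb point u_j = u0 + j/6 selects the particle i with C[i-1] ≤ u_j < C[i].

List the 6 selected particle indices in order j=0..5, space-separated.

0 1 1 3 4 4

C = [2/13, 11/26, 11/26, 17/26, 12/13, 1]
j=0: u_0=1/15 ∈ [0, 2/13) → index 0
j=1: u_1=7/30 ∈ [2/13, 11/26) → index 1
j=2: u_2=2/5 ∈ [2/13, 11/26) → index 1
j=3: u_3=17/30 ∈ [11/26, 17/26) → index 3
j=4: u_4=11/15 ∈ [17/26, 12/13) → index 4
j=5: u_5=9/10 ∈ [17/26, 12/13) → index 4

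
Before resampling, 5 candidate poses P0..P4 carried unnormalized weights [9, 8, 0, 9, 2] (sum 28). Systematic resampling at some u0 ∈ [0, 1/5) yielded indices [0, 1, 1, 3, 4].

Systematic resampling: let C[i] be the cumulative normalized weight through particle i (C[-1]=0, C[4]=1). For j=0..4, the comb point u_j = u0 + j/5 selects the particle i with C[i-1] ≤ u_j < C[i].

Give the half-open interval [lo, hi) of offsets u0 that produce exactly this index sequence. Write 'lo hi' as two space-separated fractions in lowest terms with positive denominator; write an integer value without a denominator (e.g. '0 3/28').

C = [9/28, 17/28, 17/28, 13/14, 1]
j=0 picked index 0: u0 ∈ [0, 9/28)
j=1 picked index 1: u0 ∈ [17/140, 57/140)
j=2 picked index 1: u0 ∈ [-11/140, 29/140)
j=3 picked index 3: u0 ∈ [1/140, 23/70)
j=4 picked index 4: u0 ∈ [9/70, 1/5)
intersection: [9/70, 1/5)

9/70 1/5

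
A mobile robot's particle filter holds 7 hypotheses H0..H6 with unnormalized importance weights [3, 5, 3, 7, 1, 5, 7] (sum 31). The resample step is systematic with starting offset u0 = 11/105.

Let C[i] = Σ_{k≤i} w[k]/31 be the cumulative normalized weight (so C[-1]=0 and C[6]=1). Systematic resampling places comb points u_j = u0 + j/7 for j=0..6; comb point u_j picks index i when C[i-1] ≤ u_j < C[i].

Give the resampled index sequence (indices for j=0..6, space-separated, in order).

C = [3/31, 8/31, 11/31, 18/31, 19/31, 24/31, 1]
j=0: u_0=11/105 ∈ [3/31, 8/31) → index 1
j=1: u_1=26/105 ∈ [3/31, 8/31) → index 1
j=2: u_2=41/105 ∈ [11/31, 18/31) → index 3
j=3: u_3=8/15 ∈ [11/31, 18/31) → index 3
j=4: u_4=71/105 ∈ [19/31, 24/31) → index 5
j=5: u_5=86/105 ∈ [24/31, 1) → index 6
j=6: u_6=101/105 ∈ [24/31, 1) → index 6

1 1 3 3 5 6 6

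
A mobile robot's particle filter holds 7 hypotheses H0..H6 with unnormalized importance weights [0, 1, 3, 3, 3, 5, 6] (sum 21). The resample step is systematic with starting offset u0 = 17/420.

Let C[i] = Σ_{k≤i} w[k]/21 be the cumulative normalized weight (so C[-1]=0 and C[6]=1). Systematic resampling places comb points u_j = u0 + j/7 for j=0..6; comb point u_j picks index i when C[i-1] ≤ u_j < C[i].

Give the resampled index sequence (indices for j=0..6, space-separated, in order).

C = [0, 1/21, 4/21, 1/3, 10/21, 5/7, 1]
j=0: u_0=17/420 ∈ [0, 1/21) → index 1
j=1: u_1=11/60 ∈ [1/21, 4/21) → index 2
j=2: u_2=137/420 ∈ [4/21, 1/3) → index 3
j=3: u_3=197/420 ∈ [1/3, 10/21) → index 4
j=4: u_4=257/420 ∈ [10/21, 5/7) → index 5
j=5: u_5=317/420 ∈ [5/7, 1) → index 6
j=6: u_6=377/420 ∈ [5/7, 1) → index 6

1 2 3 4 5 6 6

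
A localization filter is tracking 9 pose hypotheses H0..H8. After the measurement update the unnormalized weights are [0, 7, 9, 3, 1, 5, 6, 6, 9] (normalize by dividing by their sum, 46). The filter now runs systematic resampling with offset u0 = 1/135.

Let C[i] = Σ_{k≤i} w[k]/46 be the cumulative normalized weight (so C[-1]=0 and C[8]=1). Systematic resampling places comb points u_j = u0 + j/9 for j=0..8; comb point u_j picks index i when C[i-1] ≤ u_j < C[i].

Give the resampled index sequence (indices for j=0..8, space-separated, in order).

C = [0, 7/46, 8/23, 19/46, 10/23, 25/46, 31/46, 37/46, 1]
j=0: u_0=1/135 ∈ [0, 7/46) → index 1
j=1: u_1=16/135 ∈ [0, 7/46) → index 1
j=2: u_2=31/135 ∈ [7/46, 8/23) → index 2
j=3: u_3=46/135 ∈ [7/46, 8/23) → index 2
j=4: u_4=61/135 ∈ [10/23, 25/46) → index 5
j=5: u_5=76/135 ∈ [25/46, 31/46) → index 6
j=6: u_6=91/135 ∈ [31/46, 37/46) → index 7
j=7: u_7=106/135 ∈ [31/46, 37/46) → index 7
j=8: u_8=121/135 ∈ [37/46, 1) → index 8

1 1 2 2 5 6 7 7 8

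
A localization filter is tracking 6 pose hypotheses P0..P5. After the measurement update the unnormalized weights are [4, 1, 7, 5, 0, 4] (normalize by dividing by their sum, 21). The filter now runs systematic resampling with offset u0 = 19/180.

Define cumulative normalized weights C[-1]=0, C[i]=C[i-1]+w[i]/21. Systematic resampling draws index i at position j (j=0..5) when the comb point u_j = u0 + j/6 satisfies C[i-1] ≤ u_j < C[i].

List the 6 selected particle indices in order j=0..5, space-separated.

0 2 2 3 3 5

C = [4/21, 5/21, 4/7, 17/21, 17/21, 1]
j=0: u_0=19/180 ∈ [0, 4/21) → index 0
j=1: u_1=49/180 ∈ [5/21, 4/7) → index 2
j=2: u_2=79/180 ∈ [5/21, 4/7) → index 2
j=3: u_3=109/180 ∈ [4/7, 17/21) → index 3
j=4: u_4=139/180 ∈ [4/7, 17/21) → index 3
j=5: u_5=169/180 ∈ [17/21, 1) → index 5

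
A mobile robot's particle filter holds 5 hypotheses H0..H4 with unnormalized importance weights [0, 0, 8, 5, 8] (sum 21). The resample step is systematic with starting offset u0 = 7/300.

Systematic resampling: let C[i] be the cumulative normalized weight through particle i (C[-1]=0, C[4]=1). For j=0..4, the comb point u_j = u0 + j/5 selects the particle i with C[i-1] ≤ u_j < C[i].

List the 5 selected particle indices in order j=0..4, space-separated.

2 2 3 4 4

C = [0, 0, 8/21, 13/21, 1]
j=0: u_0=7/300 ∈ [0, 8/21) → index 2
j=1: u_1=67/300 ∈ [0, 8/21) → index 2
j=2: u_2=127/300 ∈ [8/21, 13/21) → index 3
j=3: u_3=187/300 ∈ [13/21, 1) → index 4
j=4: u_4=247/300 ∈ [13/21, 1) → index 4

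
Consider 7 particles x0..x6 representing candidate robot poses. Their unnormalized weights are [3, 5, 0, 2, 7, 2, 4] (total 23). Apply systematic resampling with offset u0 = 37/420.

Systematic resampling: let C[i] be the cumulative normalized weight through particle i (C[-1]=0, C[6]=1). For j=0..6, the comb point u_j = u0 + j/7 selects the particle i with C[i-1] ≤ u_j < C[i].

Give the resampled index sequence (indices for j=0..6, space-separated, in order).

C = [3/23, 8/23, 8/23, 10/23, 17/23, 19/23, 1]
j=0: u_0=37/420 ∈ [0, 3/23) → index 0
j=1: u_1=97/420 ∈ [3/23, 8/23) → index 1
j=2: u_2=157/420 ∈ [8/23, 10/23) → index 3
j=3: u_3=31/60 ∈ [10/23, 17/23) → index 4
j=4: u_4=277/420 ∈ [10/23, 17/23) → index 4
j=5: u_5=337/420 ∈ [17/23, 19/23) → index 5
j=6: u_6=397/420 ∈ [19/23, 1) → index 6

0 1 3 4 4 5 6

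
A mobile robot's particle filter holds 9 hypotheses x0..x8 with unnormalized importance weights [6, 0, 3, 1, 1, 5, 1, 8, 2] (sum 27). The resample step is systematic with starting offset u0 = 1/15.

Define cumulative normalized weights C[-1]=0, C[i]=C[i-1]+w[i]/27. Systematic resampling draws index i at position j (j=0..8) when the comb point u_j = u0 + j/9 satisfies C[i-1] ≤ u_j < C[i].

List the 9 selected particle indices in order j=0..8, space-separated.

C = [2/9, 2/9, 1/3, 10/27, 11/27, 16/27, 17/27, 25/27, 1]
j=0: u_0=1/15 ∈ [0, 2/9) → index 0
j=1: u_1=8/45 ∈ [0, 2/9) → index 0
j=2: u_2=13/45 ∈ [2/9, 1/3) → index 2
j=3: u_3=2/5 ∈ [10/27, 11/27) → index 4
j=4: u_4=23/45 ∈ [11/27, 16/27) → index 5
j=5: u_5=28/45 ∈ [16/27, 17/27) → index 6
j=6: u_6=11/15 ∈ [17/27, 25/27) → index 7
j=7: u_7=38/45 ∈ [17/27, 25/27) → index 7
j=8: u_8=43/45 ∈ [25/27, 1) → index 8

0 0 2 4 5 6 7 7 8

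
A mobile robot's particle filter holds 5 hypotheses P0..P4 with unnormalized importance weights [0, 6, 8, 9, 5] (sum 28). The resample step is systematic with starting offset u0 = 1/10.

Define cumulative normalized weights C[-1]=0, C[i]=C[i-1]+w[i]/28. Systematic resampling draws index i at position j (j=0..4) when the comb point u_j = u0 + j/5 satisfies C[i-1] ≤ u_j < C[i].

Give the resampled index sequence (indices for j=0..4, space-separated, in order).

C = [0, 3/14, 1/2, 23/28, 1]
j=0: u_0=1/10 ∈ [0, 3/14) → index 1
j=1: u_1=3/10 ∈ [3/14, 1/2) → index 2
j=2: u_2=1/2 ∈ [1/2, 23/28) → index 3
j=3: u_3=7/10 ∈ [1/2, 23/28) → index 3
j=4: u_4=9/10 ∈ [23/28, 1) → index 4

1 2 3 3 4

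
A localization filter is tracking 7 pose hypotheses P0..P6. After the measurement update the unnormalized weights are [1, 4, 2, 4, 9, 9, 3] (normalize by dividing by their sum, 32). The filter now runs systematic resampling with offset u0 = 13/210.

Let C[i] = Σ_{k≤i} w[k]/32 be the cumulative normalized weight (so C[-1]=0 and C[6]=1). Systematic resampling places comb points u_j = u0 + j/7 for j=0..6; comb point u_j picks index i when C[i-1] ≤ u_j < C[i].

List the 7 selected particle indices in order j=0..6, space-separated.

C = [1/32, 5/32, 7/32, 11/32, 5/8, 29/32, 1]
j=0: u_0=13/210 ∈ [1/32, 5/32) → index 1
j=1: u_1=43/210 ∈ [5/32, 7/32) → index 2
j=2: u_2=73/210 ∈ [11/32, 5/8) → index 4
j=3: u_3=103/210 ∈ [11/32, 5/8) → index 4
j=4: u_4=19/30 ∈ [5/8, 29/32) → index 5
j=5: u_5=163/210 ∈ [5/8, 29/32) → index 5
j=6: u_6=193/210 ∈ [29/32, 1) → index 6

1 2 4 4 5 5 6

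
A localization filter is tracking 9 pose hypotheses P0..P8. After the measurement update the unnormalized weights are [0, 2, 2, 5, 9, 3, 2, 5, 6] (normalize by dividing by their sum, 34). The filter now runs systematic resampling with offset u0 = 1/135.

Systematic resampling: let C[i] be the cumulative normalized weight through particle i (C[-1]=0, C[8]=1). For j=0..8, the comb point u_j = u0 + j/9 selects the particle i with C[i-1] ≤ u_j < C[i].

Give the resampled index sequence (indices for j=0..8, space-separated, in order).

C = [0, 1/17, 2/17, 9/34, 9/17, 21/34, 23/34, 14/17, 1]
j=0: u_0=1/135 ∈ [0, 1/17) → index 1
j=1: u_1=16/135 ∈ [2/17, 9/34) → index 3
j=2: u_2=31/135 ∈ [2/17, 9/34) → index 3
j=3: u_3=46/135 ∈ [9/34, 9/17) → index 4
j=4: u_4=61/135 ∈ [9/34, 9/17) → index 4
j=5: u_5=76/135 ∈ [9/17, 21/34) → index 5
j=6: u_6=91/135 ∈ [21/34, 23/34) → index 6
j=7: u_7=106/135 ∈ [23/34, 14/17) → index 7
j=8: u_8=121/135 ∈ [14/17, 1) → index 8

1 3 3 4 4 5 6 7 8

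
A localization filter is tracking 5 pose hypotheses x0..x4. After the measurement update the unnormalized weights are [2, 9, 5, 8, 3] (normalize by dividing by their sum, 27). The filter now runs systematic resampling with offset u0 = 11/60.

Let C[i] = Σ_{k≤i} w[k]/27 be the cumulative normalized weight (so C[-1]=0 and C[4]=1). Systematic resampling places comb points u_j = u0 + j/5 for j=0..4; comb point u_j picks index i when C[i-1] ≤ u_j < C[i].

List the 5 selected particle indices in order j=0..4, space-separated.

C = [2/27, 11/27, 16/27, 8/9, 1]
j=0: u_0=11/60 ∈ [2/27, 11/27) → index 1
j=1: u_1=23/60 ∈ [2/27, 11/27) → index 1
j=2: u_2=7/12 ∈ [11/27, 16/27) → index 2
j=3: u_3=47/60 ∈ [16/27, 8/9) → index 3
j=4: u_4=59/60 ∈ [8/9, 1) → index 4

1 1 2 3 4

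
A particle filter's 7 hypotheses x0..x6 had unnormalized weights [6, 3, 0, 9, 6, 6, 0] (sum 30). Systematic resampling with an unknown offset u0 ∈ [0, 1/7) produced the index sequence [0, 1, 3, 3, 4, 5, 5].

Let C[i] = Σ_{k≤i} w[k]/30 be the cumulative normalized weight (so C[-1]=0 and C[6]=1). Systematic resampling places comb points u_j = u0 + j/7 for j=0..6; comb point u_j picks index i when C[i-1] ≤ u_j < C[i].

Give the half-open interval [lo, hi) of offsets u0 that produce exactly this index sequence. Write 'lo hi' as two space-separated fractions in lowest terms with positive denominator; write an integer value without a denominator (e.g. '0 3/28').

C = [1/5, 3/10, 3/10, 3/5, 4/5, 1, 1]
j=0 picked index 0: u0 ∈ [0, 1/5)
j=1 picked index 1: u0 ∈ [2/35, 11/70)
j=2 picked index 3: u0 ∈ [1/70, 11/35)
j=3 picked index 3: u0 ∈ [-9/70, 6/35)
j=4 picked index 4: u0 ∈ [1/35, 8/35)
j=5 picked index 5: u0 ∈ [3/35, 2/7)
j=6 picked index 5: u0 ∈ [-2/35, 1/7)
intersection: [3/35, 1/7)

3/35 1/7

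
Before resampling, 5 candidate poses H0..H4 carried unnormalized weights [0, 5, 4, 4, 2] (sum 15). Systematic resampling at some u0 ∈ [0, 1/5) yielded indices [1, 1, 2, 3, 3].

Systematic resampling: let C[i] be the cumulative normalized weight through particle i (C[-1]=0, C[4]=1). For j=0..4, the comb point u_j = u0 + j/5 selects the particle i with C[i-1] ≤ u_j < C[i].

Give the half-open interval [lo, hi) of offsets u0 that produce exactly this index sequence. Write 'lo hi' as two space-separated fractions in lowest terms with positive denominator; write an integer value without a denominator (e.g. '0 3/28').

0 1/15

C = [0, 1/3, 3/5, 13/15, 1]
j=0 picked index 1: u0 ∈ [0, 1/3)
j=1 picked index 1: u0 ∈ [-1/5, 2/15)
j=2 picked index 2: u0 ∈ [-1/15, 1/5)
j=3 picked index 3: u0 ∈ [0, 4/15)
j=4 picked index 3: u0 ∈ [-1/5, 1/15)
intersection: [0, 1/15)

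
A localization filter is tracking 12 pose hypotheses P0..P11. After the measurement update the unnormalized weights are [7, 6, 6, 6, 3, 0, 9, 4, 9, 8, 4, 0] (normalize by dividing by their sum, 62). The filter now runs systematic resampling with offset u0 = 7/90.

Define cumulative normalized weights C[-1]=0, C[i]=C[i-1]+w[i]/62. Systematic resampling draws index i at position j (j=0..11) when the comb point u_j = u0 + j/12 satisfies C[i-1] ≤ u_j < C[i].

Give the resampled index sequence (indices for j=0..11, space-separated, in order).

C = [7/62, 13/62, 19/62, 25/62, 14/31, 14/31, 37/62, 41/62, 25/31, 29/31, 1, 1]
j=0: u_0=7/90 ∈ [0, 7/62) → index 0
j=1: u_1=29/180 ∈ [7/62, 13/62) → index 1
j=2: u_2=11/45 ∈ [13/62, 19/62) → index 2
j=3: u_3=59/180 ∈ [19/62, 25/62) → index 3
j=4: u_4=37/90 ∈ [25/62, 14/31) → index 4
j=5: u_5=89/180 ∈ [14/31, 37/62) → index 6
j=6: u_6=26/45 ∈ [14/31, 37/62) → index 6
j=7: u_7=119/180 ∈ [37/62, 41/62) → index 7
j=8: u_8=67/90 ∈ [41/62, 25/31) → index 8
j=9: u_9=149/180 ∈ [25/31, 29/31) → index 9
j=10: u_10=41/45 ∈ [25/31, 29/31) → index 9
j=11: u_11=179/180 ∈ [29/31, 1) → index 10

0 1 2 3 4 6 6 7 8 9 9 10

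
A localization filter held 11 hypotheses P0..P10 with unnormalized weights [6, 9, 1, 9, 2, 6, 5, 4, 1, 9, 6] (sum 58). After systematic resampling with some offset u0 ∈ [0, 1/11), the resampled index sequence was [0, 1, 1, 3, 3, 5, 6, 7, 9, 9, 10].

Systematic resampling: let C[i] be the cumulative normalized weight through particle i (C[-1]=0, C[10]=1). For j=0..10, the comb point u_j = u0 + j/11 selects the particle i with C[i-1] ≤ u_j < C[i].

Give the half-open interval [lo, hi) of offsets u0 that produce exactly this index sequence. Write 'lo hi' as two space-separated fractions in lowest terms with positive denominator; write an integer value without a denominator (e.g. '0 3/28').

15/638 43/638

C = [3/29, 15/58, 8/29, 25/58, 27/58, 33/58, 19/29, 21/29, 43/58, 26/29, 1]
j=0 picked index 0: u0 ∈ [0, 3/29)
j=1 picked index 1: u0 ∈ [4/319, 107/638)
j=2 picked index 1: u0 ∈ [-25/319, 49/638)
j=3 picked index 3: u0 ∈ [1/319, 101/638)
j=4 picked index 3: u0 ∈ [-28/319, 43/638)
j=5 picked index 5: u0 ∈ [7/638, 73/638)
j=6 picked index 6: u0 ∈ [15/638, 35/319)
j=7 picked index 7: u0 ∈ [6/319, 28/319)
j=8 picked index 9: u0 ∈ [9/638, 54/319)
j=9 picked index 9: u0 ∈ [-49/638, 25/319)
j=10 picked index 10: u0 ∈ [-4/319, 1/11)
intersection: [15/638, 43/638)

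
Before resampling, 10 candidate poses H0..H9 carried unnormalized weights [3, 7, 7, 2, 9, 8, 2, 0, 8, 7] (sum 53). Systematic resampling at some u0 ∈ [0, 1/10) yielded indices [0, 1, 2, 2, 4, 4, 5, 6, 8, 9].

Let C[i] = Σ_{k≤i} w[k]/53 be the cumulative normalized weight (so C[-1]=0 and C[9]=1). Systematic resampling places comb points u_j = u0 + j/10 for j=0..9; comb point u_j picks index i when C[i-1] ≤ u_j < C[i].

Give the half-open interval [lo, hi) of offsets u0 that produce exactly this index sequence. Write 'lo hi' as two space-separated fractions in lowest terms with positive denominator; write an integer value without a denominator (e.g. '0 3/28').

0 9/530

C = [3/53, 10/53, 17/53, 19/53, 28/53, 36/53, 38/53, 38/53, 46/53, 1]
j=0 picked index 0: u0 ∈ [0, 3/53)
j=1 picked index 1: u0 ∈ [-23/530, 47/530)
j=2 picked index 2: u0 ∈ [-3/265, 32/265)
j=3 picked index 2: u0 ∈ [-59/530, 11/530)
j=4 picked index 4: u0 ∈ [-11/265, 34/265)
j=5 picked index 4: u0 ∈ [-15/106, 3/106)
j=6 picked index 5: u0 ∈ [-19/265, 21/265)
j=7 picked index 6: u0 ∈ [-11/530, 9/530)
j=8 picked index 8: u0 ∈ [-22/265, 18/265)
j=9 picked index 9: u0 ∈ [-17/530, 1/10)
intersection: [0, 9/530)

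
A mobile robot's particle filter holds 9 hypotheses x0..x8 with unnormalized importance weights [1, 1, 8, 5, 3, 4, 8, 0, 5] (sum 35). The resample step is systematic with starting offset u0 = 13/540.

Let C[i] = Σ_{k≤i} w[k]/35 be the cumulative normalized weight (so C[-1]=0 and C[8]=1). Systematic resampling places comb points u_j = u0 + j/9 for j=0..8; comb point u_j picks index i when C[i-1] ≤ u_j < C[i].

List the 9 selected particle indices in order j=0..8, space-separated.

0 2 2 3 4 5 6 6 8

C = [1/35, 2/35, 2/7, 3/7, 18/35, 22/35, 6/7, 6/7, 1]
j=0: u_0=13/540 ∈ [0, 1/35) → index 0
j=1: u_1=73/540 ∈ [2/35, 2/7) → index 2
j=2: u_2=133/540 ∈ [2/35, 2/7) → index 2
j=3: u_3=193/540 ∈ [2/7, 3/7) → index 3
j=4: u_4=253/540 ∈ [3/7, 18/35) → index 4
j=5: u_5=313/540 ∈ [18/35, 22/35) → index 5
j=6: u_6=373/540 ∈ [22/35, 6/7) → index 6
j=7: u_7=433/540 ∈ [22/35, 6/7) → index 6
j=8: u_8=493/540 ∈ [6/7, 1) → index 8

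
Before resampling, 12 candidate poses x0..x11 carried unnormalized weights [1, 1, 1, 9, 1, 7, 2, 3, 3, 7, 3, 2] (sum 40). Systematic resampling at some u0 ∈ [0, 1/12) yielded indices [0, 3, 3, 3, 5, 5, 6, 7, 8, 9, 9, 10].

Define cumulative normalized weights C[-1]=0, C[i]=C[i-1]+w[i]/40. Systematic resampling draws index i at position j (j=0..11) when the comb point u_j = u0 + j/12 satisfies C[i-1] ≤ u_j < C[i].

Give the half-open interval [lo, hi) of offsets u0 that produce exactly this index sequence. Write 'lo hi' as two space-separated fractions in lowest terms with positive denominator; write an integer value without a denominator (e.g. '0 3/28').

C = [1/40, 1/20, 3/40, 3/10, 13/40, 1/2, 11/20, 5/8, 7/10, 7/8, 19/20, 1]
j=0 picked index 0: u0 ∈ [0, 1/40)
j=1 picked index 3: u0 ∈ [-1/120, 13/60)
j=2 picked index 3: u0 ∈ [-11/120, 2/15)
j=3 picked index 3: u0 ∈ [-7/40, 1/20)
j=4 picked index 5: u0 ∈ [-1/120, 1/6)
j=5 picked index 5: u0 ∈ [-11/120, 1/12)
j=6 picked index 6: u0 ∈ [0, 1/20)
j=7 picked index 7: u0 ∈ [-1/30, 1/24)
j=8 picked index 8: u0 ∈ [-1/24, 1/30)
j=9 picked index 9: u0 ∈ [-1/20, 1/8)
j=10 picked index 9: u0 ∈ [-2/15, 1/24)
j=11 picked index 10: u0 ∈ [-1/24, 1/30)
intersection: [0, 1/40)

0 1/40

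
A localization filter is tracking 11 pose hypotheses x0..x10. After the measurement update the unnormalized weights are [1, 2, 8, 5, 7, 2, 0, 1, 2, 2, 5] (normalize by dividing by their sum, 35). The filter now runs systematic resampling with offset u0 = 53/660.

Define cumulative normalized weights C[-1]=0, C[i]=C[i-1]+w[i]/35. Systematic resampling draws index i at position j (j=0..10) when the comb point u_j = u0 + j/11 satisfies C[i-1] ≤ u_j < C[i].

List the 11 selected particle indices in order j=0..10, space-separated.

1 2 2 3 3 4 4 7 9 10 10

C = [1/35, 3/35, 11/35, 16/35, 23/35, 5/7, 5/7, 26/35, 4/5, 6/7, 1]
j=0: u_0=53/660 ∈ [1/35, 3/35) → index 1
j=1: u_1=113/660 ∈ [3/35, 11/35) → index 2
j=2: u_2=173/660 ∈ [3/35, 11/35) → index 2
j=3: u_3=233/660 ∈ [11/35, 16/35) → index 3
j=4: u_4=293/660 ∈ [11/35, 16/35) → index 3
j=5: u_5=353/660 ∈ [16/35, 23/35) → index 4
j=6: u_6=413/660 ∈ [16/35, 23/35) → index 4
j=7: u_7=43/60 ∈ [5/7, 26/35) → index 7
j=8: u_8=533/660 ∈ [4/5, 6/7) → index 9
j=9: u_9=593/660 ∈ [6/7, 1) → index 10
j=10: u_10=653/660 ∈ [6/7, 1) → index 10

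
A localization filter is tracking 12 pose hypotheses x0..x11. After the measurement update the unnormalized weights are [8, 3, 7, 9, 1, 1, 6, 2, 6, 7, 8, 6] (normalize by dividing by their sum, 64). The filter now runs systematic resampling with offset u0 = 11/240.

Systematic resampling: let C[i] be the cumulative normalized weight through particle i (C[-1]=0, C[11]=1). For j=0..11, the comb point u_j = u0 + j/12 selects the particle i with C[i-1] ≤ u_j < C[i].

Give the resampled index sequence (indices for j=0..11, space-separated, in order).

0 1 2 3 3 6 6 8 9 10 10 11

C = [1/8, 11/64, 9/32, 27/64, 7/16, 29/64, 35/64, 37/64, 43/64, 25/32, 29/32, 1]
j=0: u_0=11/240 ∈ [0, 1/8) → index 0
j=1: u_1=31/240 ∈ [1/8, 11/64) → index 1
j=2: u_2=17/80 ∈ [11/64, 9/32) → index 2
j=3: u_3=71/240 ∈ [9/32, 27/64) → index 3
j=4: u_4=91/240 ∈ [9/32, 27/64) → index 3
j=5: u_5=37/80 ∈ [29/64, 35/64) → index 6
j=6: u_6=131/240 ∈ [29/64, 35/64) → index 6
j=7: u_7=151/240 ∈ [37/64, 43/64) → index 8
j=8: u_8=57/80 ∈ [43/64, 25/32) → index 9
j=9: u_9=191/240 ∈ [25/32, 29/32) → index 10
j=10: u_10=211/240 ∈ [25/32, 29/32) → index 10
j=11: u_11=77/80 ∈ [29/32, 1) → index 11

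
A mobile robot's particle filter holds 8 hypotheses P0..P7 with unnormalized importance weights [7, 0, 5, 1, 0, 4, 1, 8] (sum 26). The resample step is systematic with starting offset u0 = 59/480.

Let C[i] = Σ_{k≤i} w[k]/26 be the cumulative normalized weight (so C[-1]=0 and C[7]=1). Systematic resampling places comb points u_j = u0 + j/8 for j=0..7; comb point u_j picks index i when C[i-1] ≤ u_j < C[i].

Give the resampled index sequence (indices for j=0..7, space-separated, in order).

0 0 2 3 5 7 7 7

C = [7/26, 7/26, 6/13, 1/2, 1/2, 17/26, 9/13, 1]
j=0: u_0=59/480 ∈ [0, 7/26) → index 0
j=1: u_1=119/480 ∈ [0, 7/26) → index 0
j=2: u_2=179/480 ∈ [7/26, 6/13) → index 2
j=3: u_3=239/480 ∈ [6/13, 1/2) → index 3
j=4: u_4=299/480 ∈ [1/2, 17/26) → index 5
j=5: u_5=359/480 ∈ [9/13, 1) → index 7
j=6: u_6=419/480 ∈ [9/13, 1) → index 7
j=7: u_7=479/480 ∈ [9/13, 1) → index 7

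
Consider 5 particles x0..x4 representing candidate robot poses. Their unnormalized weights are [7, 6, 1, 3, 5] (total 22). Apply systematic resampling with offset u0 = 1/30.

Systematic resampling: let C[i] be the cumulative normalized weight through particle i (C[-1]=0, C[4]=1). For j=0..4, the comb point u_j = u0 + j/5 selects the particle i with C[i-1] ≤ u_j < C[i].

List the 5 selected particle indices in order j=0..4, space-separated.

C = [7/22, 13/22, 7/11, 17/22, 1]
j=0: u_0=1/30 ∈ [0, 7/22) → index 0
j=1: u_1=7/30 ∈ [0, 7/22) → index 0
j=2: u_2=13/30 ∈ [7/22, 13/22) → index 1
j=3: u_3=19/30 ∈ [13/22, 7/11) → index 2
j=4: u_4=5/6 ∈ [17/22, 1) → index 4

0 0 1 2 4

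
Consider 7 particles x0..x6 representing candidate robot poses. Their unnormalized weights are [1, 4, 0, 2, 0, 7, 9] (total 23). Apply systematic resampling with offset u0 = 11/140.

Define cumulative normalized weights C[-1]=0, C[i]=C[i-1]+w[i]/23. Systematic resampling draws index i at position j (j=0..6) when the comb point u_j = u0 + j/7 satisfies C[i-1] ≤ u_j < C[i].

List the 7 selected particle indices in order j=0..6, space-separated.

1 3 5 5 6 6 6

C = [1/23, 5/23, 5/23, 7/23, 7/23, 14/23, 1]
j=0: u_0=11/140 ∈ [1/23, 5/23) → index 1
j=1: u_1=31/140 ∈ [5/23, 7/23) → index 3
j=2: u_2=51/140 ∈ [7/23, 14/23) → index 5
j=3: u_3=71/140 ∈ [7/23, 14/23) → index 5
j=4: u_4=13/20 ∈ [14/23, 1) → index 6
j=5: u_5=111/140 ∈ [14/23, 1) → index 6
j=6: u_6=131/140 ∈ [14/23, 1) → index 6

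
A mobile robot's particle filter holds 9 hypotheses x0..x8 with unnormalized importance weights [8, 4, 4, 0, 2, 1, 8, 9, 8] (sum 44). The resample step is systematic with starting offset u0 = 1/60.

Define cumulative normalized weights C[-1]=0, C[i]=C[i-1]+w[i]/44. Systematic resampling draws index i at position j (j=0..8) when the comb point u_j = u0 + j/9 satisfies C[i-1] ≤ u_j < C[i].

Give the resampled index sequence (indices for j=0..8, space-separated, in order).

0 0 1 2 6 6 7 7 8

C = [2/11, 3/11, 4/11, 4/11, 9/22, 19/44, 27/44, 9/11, 1]
j=0: u_0=1/60 ∈ [0, 2/11) → index 0
j=1: u_1=23/180 ∈ [0, 2/11) → index 0
j=2: u_2=43/180 ∈ [2/11, 3/11) → index 1
j=3: u_3=7/20 ∈ [3/11, 4/11) → index 2
j=4: u_4=83/180 ∈ [19/44, 27/44) → index 6
j=5: u_5=103/180 ∈ [19/44, 27/44) → index 6
j=6: u_6=41/60 ∈ [27/44, 9/11) → index 7
j=7: u_7=143/180 ∈ [27/44, 9/11) → index 7
j=8: u_8=163/180 ∈ [9/11, 1) → index 8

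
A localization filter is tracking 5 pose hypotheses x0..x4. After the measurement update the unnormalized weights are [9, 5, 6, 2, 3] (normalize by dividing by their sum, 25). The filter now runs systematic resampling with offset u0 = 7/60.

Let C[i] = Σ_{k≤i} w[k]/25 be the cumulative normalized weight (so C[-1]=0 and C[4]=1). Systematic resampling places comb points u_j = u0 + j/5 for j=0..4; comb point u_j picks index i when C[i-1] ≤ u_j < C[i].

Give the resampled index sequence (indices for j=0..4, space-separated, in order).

0 0 1 2 4

C = [9/25, 14/25, 4/5, 22/25, 1]
j=0: u_0=7/60 ∈ [0, 9/25) → index 0
j=1: u_1=19/60 ∈ [0, 9/25) → index 0
j=2: u_2=31/60 ∈ [9/25, 14/25) → index 1
j=3: u_3=43/60 ∈ [14/25, 4/5) → index 2
j=4: u_4=11/12 ∈ [22/25, 1) → index 4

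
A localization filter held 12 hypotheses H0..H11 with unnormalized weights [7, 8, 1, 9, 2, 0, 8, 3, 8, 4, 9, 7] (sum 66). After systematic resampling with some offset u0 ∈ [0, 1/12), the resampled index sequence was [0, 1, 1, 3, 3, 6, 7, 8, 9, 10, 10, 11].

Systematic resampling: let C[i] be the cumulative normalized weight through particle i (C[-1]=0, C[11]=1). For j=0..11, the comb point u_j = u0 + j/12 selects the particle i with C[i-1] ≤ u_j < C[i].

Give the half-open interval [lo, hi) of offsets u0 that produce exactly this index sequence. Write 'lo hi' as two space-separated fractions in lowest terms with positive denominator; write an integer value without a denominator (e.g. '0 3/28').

1/33 1/22

C = [7/66, 5/22, 8/33, 25/66, 9/22, 9/22, 35/66, 19/33, 23/33, 25/33, 59/66, 1]
j=0 picked index 0: u0 ∈ [0, 7/66)
j=1 picked index 1: u0 ∈ [1/44, 19/132)
j=2 picked index 1: u0 ∈ [-2/33, 2/33)
j=3 picked index 3: u0 ∈ [-1/132, 17/132)
j=4 picked index 3: u0 ∈ [-1/11, 1/22)
j=5 picked index 6: u0 ∈ [-1/132, 5/44)
j=6 picked index 7: u0 ∈ [1/33, 5/66)
j=7 picked index 8: u0 ∈ [-1/132, 5/44)
j=8 picked index 9: u0 ∈ [1/33, 1/11)
j=9 picked index 10: u0 ∈ [1/132, 19/132)
j=10 picked index 10: u0 ∈ [-5/66, 2/33)
j=11 picked index 11: u0 ∈ [-1/44, 1/12)
intersection: [1/33, 1/22)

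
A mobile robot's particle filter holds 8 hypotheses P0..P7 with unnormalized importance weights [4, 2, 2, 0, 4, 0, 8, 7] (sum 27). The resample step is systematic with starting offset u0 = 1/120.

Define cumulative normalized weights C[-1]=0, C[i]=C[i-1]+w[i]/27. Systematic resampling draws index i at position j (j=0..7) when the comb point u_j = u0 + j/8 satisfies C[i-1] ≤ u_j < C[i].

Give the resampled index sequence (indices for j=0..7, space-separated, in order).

C = [4/27, 2/9, 8/27, 8/27, 4/9, 4/9, 20/27, 1]
j=0: u_0=1/120 ∈ [0, 4/27) → index 0
j=1: u_1=2/15 ∈ [0, 4/27) → index 0
j=2: u_2=31/120 ∈ [2/9, 8/27) → index 2
j=3: u_3=23/60 ∈ [8/27, 4/9) → index 4
j=4: u_4=61/120 ∈ [4/9, 20/27) → index 6
j=5: u_5=19/30 ∈ [4/9, 20/27) → index 6
j=6: u_6=91/120 ∈ [20/27, 1) → index 7
j=7: u_7=53/60 ∈ [20/27, 1) → index 7

0 0 2 4 6 6 7 7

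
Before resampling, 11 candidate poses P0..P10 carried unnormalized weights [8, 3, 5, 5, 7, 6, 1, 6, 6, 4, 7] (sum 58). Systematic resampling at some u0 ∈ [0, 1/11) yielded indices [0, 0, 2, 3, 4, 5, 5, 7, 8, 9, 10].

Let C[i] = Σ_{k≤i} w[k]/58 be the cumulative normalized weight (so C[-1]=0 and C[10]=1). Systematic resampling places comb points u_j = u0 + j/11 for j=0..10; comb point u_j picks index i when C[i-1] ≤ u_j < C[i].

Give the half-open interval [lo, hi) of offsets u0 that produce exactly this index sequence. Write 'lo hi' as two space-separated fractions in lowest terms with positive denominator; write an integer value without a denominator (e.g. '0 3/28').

9/319 13/319

C = [4/29, 11/58, 8/29, 21/58, 14/29, 17/29, 35/58, 41/58, 47/58, 51/58, 1]
j=0 picked index 0: u0 ∈ [0, 4/29)
j=1 picked index 0: u0 ∈ [-1/11, 15/319)
j=2 picked index 2: u0 ∈ [5/638, 30/319)
j=3 picked index 3: u0 ∈ [1/319, 57/638)
j=4 picked index 4: u0 ∈ [-1/638, 38/319)
j=5 picked index 5: u0 ∈ [9/319, 42/319)
j=6 picked index 5: u0 ∈ [-20/319, 13/319)
j=7 picked index 7: u0 ∈ [-21/638, 45/638)
j=8 picked index 8: u0 ∈ [-13/638, 53/638)
j=9 picked index 9: u0 ∈ [-5/638, 39/638)
j=10 picked index 10: u0 ∈ [-19/638, 1/11)
intersection: [9/319, 13/319)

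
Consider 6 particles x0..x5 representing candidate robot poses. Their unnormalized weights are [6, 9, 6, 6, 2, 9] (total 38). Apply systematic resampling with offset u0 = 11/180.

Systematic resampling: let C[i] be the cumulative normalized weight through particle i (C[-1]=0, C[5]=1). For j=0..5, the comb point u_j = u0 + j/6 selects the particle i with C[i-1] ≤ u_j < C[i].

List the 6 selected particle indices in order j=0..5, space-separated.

C = [3/19, 15/38, 21/38, 27/38, 29/38, 1]
j=0: u_0=11/180 ∈ [0, 3/19) → index 0
j=1: u_1=41/180 ∈ [3/19, 15/38) → index 1
j=2: u_2=71/180 ∈ [3/19, 15/38) → index 1
j=3: u_3=101/180 ∈ [21/38, 27/38) → index 3
j=4: u_4=131/180 ∈ [27/38, 29/38) → index 4
j=5: u_5=161/180 ∈ [29/38, 1) → index 5

0 1 1 3 4 5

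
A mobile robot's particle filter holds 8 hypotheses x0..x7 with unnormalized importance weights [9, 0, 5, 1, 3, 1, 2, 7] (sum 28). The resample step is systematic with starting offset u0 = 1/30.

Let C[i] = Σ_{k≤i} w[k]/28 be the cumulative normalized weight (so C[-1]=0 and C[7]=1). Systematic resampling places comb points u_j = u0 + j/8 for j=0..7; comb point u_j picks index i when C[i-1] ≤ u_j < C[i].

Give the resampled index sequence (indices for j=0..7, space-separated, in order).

0 0 0 2 3 5 7 7

C = [9/28, 9/28, 1/2, 15/28, 9/14, 19/28, 3/4, 1]
j=0: u_0=1/30 ∈ [0, 9/28) → index 0
j=1: u_1=19/120 ∈ [0, 9/28) → index 0
j=2: u_2=17/60 ∈ [0, 9/28) → index 0
j=3: u_3=49/120 ∈ [9/28, 1/2) → index 2
j=4: u_4=8/15 ∈ [1/2, 15/28) → index 3
j=5: u_5=79/120 ∈ [9/14, 19/28) → index 5
j=6: u_6=47/60 ∈ [3/4, 1) → index 7
j=7: u_7=109/120 ∈ [3/4, 1) → index 7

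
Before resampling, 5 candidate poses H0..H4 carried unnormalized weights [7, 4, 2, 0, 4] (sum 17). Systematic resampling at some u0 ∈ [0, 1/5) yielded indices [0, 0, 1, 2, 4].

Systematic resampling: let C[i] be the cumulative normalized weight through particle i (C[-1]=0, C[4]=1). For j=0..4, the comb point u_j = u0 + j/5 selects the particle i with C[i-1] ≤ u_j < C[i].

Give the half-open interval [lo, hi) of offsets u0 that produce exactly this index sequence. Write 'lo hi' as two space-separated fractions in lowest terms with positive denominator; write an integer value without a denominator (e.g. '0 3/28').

C = [7/17, 11/17, 13/17, 13/17, 1]
j=0 picked index 0: u0 ∈ [0, 7/17)
j=1 picked index 0: u0 ∈ [-1/5, 18/85)
j=2 picked index 1: u0 ∈ [1/85, 21/85)
j=3 picked index 2: u0 ∈ [4/85, 14/85)
j=4 picked index 4: u0 ∈ [-3/85, 1/5)
intersection: [4/85, 14/85)

4/85 14/85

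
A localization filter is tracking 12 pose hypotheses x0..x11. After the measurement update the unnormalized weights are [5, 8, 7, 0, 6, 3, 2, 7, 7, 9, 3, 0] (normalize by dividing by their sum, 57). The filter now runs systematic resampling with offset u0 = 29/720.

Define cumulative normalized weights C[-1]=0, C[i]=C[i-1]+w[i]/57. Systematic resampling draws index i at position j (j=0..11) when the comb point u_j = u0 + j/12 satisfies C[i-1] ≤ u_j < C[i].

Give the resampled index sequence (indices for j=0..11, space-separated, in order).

C = [5/57, 13/57, 20/57, 20/57, 26/57, 29/57, 31/57, 2/3, 15/19, 18/19, 1, 1]
j=0: u_0=29/720 ∈ [0, 5/57) → index 0
j=1: u_1=89/720 ∈ [5/57, 13/57) → index 1
j=2: u_2=149/720 ∈ [5/57, 13/57) → index 1
j=3: u_3=209/720 ∈ [13/57, 20/57) → index 2
j=4: u_4=269/720 ∈ [20/57, 26/57) → index 4
j=5: u_5=329/720 ∈ [26/57, 29/57) → index 5
j=6: u_6=389/720 ∈ [29/57, 31/57) → index 6
j=7: u_7=449/720 ∈ [31/57, 2/3) → index 7
j=8: u_8=509/720 ∈ [2/3, 15/19) → index 8
j=9: u_9=569/720 ∈ [15/19, 18/19) → index 9
j=10: u_10=629/720 ∈ [15/19, 18/19) → index 9
j=11: u_11=689/720 ∈ [18/19, 1) → index 10

0 1 1 2 4 5 6 7 8 9 9 10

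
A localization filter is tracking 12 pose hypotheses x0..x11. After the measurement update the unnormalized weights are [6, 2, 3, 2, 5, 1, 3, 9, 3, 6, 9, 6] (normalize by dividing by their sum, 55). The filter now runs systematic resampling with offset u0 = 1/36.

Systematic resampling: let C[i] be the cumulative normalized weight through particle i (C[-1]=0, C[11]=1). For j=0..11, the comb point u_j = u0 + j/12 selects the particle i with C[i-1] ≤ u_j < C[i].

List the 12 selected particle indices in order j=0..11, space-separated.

0 1 2 4 6 7 7 8 9 10 10 11

C = [6/55, 8/55, 1/5, 13/55, 18/55, 19/55, 2/5, 31/55, 34/55, 8/11, 49/55, 1]
j=0: u_0=1/36 ∈ [0, 6/55) → index 0
j=1: u_1=1/9 ∈ [6/55, 8/55) → index 1
j=2: u_2=7/36 ∈ [8/55, 1/5) → index 2
j=3: u_3=5/18 ∈ [13/55, 18/55) → index 4
j=4: u_4=13/36 ∈ [19/55, 2/5) → index 6
j=5: u_5=4/9 ∈ [2/5, 31/55) → index 7
j=6: u_6=19/36 ∈ [2/5, 31/55) → index 7
j=7: u_7=11/18 ∈ [31/55, 34/55) → index 8
j=8: u_8=25/36 ∈ [34/55, 8/11) → index 9
j=9: u_9=7/9 ∈ [8/11, 49/55) → index 10
j=10: u_10=31/36 ∈ [8/11, 49/55) → index 10
j=11: u_11=17/18 ∈ [49/55, 1) → index 11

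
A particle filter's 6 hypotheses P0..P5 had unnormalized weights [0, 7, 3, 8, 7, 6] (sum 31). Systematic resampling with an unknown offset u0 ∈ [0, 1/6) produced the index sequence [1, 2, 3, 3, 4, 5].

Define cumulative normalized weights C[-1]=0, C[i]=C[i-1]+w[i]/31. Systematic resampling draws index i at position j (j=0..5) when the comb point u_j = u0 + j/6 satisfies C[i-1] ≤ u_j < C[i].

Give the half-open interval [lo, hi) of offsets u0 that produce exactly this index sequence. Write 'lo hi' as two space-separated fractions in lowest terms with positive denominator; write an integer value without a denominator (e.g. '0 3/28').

11/186 5/62

C = [0, 7/31, 10/31, 18/31, 25/31, 1]
j=0 picked index 1: u0 ∈ [0, 7/31)
j=1 picked index 2: u0 ∈ [11/186, 29/186)
j=2 picked index 3: u0 ∈ [-1/93, 23/93)
j=3 picked index 3: u0 ∈ [-11/62, 5/62)
j=4 picked index 4: u0 ∈ [-8/93, 13/93)
j=5 picked index 5: u0 ∈ [-5/186, 1/6)
intersection: [11/186, 5/62)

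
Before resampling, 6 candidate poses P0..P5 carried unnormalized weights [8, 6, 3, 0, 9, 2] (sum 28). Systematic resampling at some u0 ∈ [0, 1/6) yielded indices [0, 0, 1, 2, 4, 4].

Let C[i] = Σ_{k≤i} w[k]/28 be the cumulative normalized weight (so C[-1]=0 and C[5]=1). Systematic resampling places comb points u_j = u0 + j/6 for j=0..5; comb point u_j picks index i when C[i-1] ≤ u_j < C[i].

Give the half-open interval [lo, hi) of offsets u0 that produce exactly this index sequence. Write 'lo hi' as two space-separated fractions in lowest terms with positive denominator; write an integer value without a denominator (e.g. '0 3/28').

C = [2/7, 1/2, 17/28, 17/28, 13/14, 1]
j=0 picked index 0: u0 ∈ [0, 2/7)
j=1 picked index 0: u0 ∈ [-1/6, 5/42)
j=2 picked index 1: u0 ∈ [-1/21, 1/6)
j=3 picked index 2: u0 ∈ [0, 3/28)
j=4 picked index 4: u0 ∈ [-5/84, 11/42)
j=5 picked index 4: u0 ∈ [-19/84, 2/21)
intersection: [0, 2/21)

0 2/21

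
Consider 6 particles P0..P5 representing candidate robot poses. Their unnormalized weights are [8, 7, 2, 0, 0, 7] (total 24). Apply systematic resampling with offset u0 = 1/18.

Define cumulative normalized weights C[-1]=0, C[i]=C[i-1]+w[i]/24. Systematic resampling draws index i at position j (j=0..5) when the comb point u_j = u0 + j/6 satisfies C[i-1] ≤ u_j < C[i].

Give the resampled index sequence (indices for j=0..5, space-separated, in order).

0 0 1 1 5 5

C = [1/3, 5/8, 17/24, 17/24, 17/24, 1]
j=0: u_0=1/18 ∈ [0, 1/3) → index 0
j=1: u_1=2/9 ∈ [0, 1/3) → index 0
j=2: u_2=7/18 ∈ [1/3, 5/8) → index 1
j=3: u_3=5/9 ∈ [1/3, 5/8) → index 1
j=4: u_4=13/18 ∈ [17/24, 1) → index 5
j=5: u_5=8/9 ∈ [17/24, 1) → index 5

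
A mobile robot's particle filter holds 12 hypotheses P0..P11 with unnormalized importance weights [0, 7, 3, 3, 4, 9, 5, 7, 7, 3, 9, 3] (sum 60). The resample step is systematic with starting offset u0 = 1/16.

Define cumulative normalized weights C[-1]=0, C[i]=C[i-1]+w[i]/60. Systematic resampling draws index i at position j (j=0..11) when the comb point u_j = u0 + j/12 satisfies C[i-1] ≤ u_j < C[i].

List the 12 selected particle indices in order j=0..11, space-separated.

1 2 4 5 5 6 7 8 8 10 10 11

C = [0, 7/60, 1/6, 13/60, 17/60, 13/30, 31/60, 19/30, 3/4, 4/5, 19/20, 1]
j=0: u_0=1/16 ∈ [0, 7/60) → index 1
j=1: u_1=7/48 ∈ [7/60, 1/6) → index 2
j=2: u_2=11/48 ∈ [13/60, 17/60) → index 4
j=3: u_3=5/16 ∈ [17/60, 13/30) → index 5
j=4: u_4=19/48 ∈ [17/60, 13/30) → index 5
j=5: u_5=23/48 ∈ [13/30, 31/60) → index 6
j=6: u_6=9/16 ∈ [31/60, 19/30) → index 7
j=7: u_7=31/48 ∈ [19/30, 3/4) → index 8
j=8: u_8=35/48 ∈ [19/30, 3/4) → index 8
j=9: u_9=13/16 ∈ [4/5, 19/20) → index 10
j=10: u_10=43/48 ∈ [4/5, 19/20) → index 10
j=11: u_11=47/48 ∈ [19/20, 1) → index 11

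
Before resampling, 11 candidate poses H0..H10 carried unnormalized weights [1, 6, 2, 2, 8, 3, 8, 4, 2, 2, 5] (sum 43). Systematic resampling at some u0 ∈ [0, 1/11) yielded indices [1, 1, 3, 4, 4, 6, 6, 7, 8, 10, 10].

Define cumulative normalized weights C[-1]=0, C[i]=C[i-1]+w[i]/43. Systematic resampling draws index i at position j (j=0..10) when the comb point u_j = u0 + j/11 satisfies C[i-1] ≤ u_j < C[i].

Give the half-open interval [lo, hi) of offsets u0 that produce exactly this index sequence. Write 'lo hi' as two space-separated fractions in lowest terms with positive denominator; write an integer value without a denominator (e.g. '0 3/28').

31/473 34/473

C = [1/43, 7/43, 9/43, 11/43, 19/43, 22/43, 30/43, 34/43, 36/43, 38/43, 1]
j=0 picked index 1: u0 ∈ [1/43, 7/43)
j=1 picked index 1: u0 ∈ [-32/473, 34/473)
j=2 picked index 3: u0 ∈ [13/473, 35/473)
j=3 picked index 4: u0 ∈ [-8/473, 80/473)
j=4 picked index 4: u0 ∈ [-51/473, 37/473)
j=5 picked index 6: u0 ∈ [27/473, 115/473)
j=6 picked index 6: u0 ∈ [-16/473, 72/473)
j=7 picked index 7: u0 ∈ [29/473, 73/473)
j=8 picked index 8: u0 ∈ [30/473, 52/473)
j=9 picked index 10: u0 ∈ [31/473, 2/11)
j=10 picked index 10: u0 ∈ [-12/473, 1/11)
intersection: [31/473, 34/473)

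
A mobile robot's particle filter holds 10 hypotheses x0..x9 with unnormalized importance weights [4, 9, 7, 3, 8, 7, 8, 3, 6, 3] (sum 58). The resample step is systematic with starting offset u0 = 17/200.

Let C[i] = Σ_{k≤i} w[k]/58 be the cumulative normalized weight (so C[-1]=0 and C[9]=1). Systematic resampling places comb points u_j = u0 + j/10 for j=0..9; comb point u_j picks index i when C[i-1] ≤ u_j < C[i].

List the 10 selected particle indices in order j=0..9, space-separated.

1 1 2 3 4 5 6 6 8 9

C = [2/29, 13/58, 10/29, 23/58, 31/58, 19/29, 23/29, 49/58, 55/58, 1]
j=0: u_0=17/200 ∈ [2/29, 13/58) → index 1
j=1: u_1=37/200 ∈ [2/29, 13/58) → index 1
j=2: u_2=57/200 ∈ [13/58, 10/29) → index 2
j=3: u_3=77/200 ∈ [10/29, 23/58) → index 3
j=4: u_4=97/200 ∈ [23/58, 31/58) → index 4
j=5: u_5=117/200 ∈ [31/58, 19/29) → index 5
j=6: u_6=137/200 ∈ [19/29, 23/29) → index 6
j=7: u_7=157/200 ∈ [19/29, 23/29) → index 6
j=8: u_8=177/200 ∈ [49/58, 55/58) → index 8
j=9: u_9=197/200 ∈ [55/58, 1) → index 9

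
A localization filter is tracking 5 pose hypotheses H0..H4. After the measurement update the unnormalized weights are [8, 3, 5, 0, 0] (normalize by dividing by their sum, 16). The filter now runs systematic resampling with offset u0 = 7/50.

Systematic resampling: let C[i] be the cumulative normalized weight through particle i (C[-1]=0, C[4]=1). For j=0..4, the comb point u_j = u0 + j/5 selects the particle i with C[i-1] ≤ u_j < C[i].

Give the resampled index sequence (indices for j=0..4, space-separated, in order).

C = [1/2, 11/16, 1, 1, 1]
j=0: u_0=7/50 ∈ [0, 1/2) → index 0
j=1: u_1=17/50 ∈ [0, 1/2) → index 0
j=2: u_2=27/50 ∈ [1/2, 11/16) → index 1
j=3: u_3=37/50 ∈ [11/16, 1) → index 2
j=4: u_4=47/50 ∈ [11/16, 1) → index 2

0 0 1 2 2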